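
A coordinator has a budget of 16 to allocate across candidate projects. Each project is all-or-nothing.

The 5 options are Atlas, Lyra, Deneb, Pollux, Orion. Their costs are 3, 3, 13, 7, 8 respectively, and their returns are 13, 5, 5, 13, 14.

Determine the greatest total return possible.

32

Allowing fractional choices, the relaxed optimum would be about 36.5, but projects are indivisible.
Atlas + Lyra + Pollux: cost 3 + 3 + 7 = 13 ≤ 16, return 13 + 5 + 13 = 31.
Atlas + Lyra + Orion: cost 3 + 3 + 8 = 14 ≤ 16, return 13 + 5 + 14 = 32.
Atlas + Orion: cost 3 + 8 = 11 ≤ 16, return 13 + 14 = 27.
Best is Atlas, Lyra, and Orion with total return 32.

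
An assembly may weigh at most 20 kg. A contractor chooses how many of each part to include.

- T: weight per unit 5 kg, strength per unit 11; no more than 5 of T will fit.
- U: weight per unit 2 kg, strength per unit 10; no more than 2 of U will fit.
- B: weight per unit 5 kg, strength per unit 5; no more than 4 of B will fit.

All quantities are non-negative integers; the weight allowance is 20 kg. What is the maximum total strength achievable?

53

This is a bounded integer knapsack.
U has the best ratio (10/2); taking only U gives at most 2×10 = 20 (stopped by the supply cap of 2).
Mixing does better — 3×T and 2×U: weight 19 ≤ 20, strength 3·11 + 2·10 = 53.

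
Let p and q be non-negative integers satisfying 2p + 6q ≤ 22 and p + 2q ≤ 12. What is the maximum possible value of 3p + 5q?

(p,q)=(11,0): 2·11+6·0=22≤22, 1·11+2·0=11≤12, objective 33.
(p,q)=(10,0): 2·10+6·0=20≤22, 1·10+2·0=10≤12, objective 30.
The best lattice point is (11,0), giving 33.

33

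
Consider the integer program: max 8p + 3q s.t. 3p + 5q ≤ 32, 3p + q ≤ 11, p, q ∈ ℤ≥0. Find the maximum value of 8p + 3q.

Relaxing integrality, the LP optimum is 31.08 at (p,q) = (1.92, 5.25), which is not an integer point.
(p,q)=(2,5): 3·2+5·5=31≤32, 3·2+1·5=11≤11, objective 31.
(p,q)=(2,4): 3·2+5·4=26≤32, 3·2+1·4=10≤11, objective 28.
(p,q)=(1,5): 3·1+5·5=28≤32, 3·1+1·5=8≤11, objective 23.
Maximum is 31 at (p,q)=(2,5).

31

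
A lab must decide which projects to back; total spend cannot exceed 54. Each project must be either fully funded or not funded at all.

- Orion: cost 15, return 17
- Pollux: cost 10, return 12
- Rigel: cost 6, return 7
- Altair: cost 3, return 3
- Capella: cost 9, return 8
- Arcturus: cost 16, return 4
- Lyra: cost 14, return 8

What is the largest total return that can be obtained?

Treat it as a binary knapsack problem.
Take Orion, Pollux, Rigel, Capella, and Lyra: cost 15 + 10 + 6 + 9 + 14 = 54 ≤ 54, return 17 + 12 + 7 + 8 + 8 = 52.
No other feasible combination does better.

52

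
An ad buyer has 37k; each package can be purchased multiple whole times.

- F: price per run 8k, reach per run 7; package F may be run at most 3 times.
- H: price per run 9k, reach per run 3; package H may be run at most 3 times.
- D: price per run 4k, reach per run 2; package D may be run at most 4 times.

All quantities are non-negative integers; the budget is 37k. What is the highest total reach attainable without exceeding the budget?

27

3×F, 1×H, and 1×D: price 37 ≤ 37, reach 3·7 + 1·3 + 1·2 = 26.
3×F and 3×D: price 36 ≤ 37, reach 3·7 + 3·2 = 27.
Best is 27.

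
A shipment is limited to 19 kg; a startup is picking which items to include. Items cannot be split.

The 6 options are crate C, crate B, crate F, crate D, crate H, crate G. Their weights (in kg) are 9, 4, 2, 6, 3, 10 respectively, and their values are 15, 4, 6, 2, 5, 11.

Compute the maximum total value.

This is a 0-1 knapsack instance.
Take crate C, crate B, crate F, and crate H: weight 9 + 4 + 2 + 3 = 18 ≤ 19, value 15 + 4 + 6 + 5 = 30.
No other feasible combination does better.

30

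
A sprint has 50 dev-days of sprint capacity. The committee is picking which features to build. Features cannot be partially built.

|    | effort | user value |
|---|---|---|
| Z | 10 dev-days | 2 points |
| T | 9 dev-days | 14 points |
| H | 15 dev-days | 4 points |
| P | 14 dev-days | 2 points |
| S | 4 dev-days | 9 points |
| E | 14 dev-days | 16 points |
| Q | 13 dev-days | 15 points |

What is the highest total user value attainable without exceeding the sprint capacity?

This is an integer program with binary decision variables.
Z + T + E + Q: effort 10 + 9 + 14 + 13 = 46 ≤ 50, user value 2 + 14 + 16 + 15 = 47.
T + S + E + Q: effort 9 + 4 + 14 + 13 = 40 ≤ 50, user value 14 + 9 + 16 + 15 = 54.
Z + T + S + E + Q: effort 10 + 9 + 4 + 14 + 13 = 50 ≤ 50, user value 2 + 14 + 9 + 16 + 15 = 56.
Best is Z, T, S, E, and Q with total user value 56.

56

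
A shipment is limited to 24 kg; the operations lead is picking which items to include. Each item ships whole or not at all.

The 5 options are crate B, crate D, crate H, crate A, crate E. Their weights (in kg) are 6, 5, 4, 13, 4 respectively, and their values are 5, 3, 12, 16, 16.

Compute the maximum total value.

Allowing fractional choices, the relaxed optimum would be about 46.5, but items are indivisible.
crate B + crate A + crate E: weight 6 + 13 + 4 = 23 ≤ 24, value 5 + 16 + 16 = 37.
crate H + crate A + crate E: weight 4 + 13 + 4 = 21 ≤ 24, value 12 + 16 + 16 = 44.
Best is crate H, crate A, and crate E with total value 44.

44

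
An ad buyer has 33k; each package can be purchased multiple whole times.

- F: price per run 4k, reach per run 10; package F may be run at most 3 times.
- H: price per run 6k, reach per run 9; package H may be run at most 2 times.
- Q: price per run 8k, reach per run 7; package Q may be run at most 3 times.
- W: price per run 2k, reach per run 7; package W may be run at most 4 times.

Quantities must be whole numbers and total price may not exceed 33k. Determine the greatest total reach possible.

76

This is a bounded integer knapsack.
Take 3×F, 2×H, and 4×W: price 32 ≤ 33, reach 3·10 + 2·9 + 4·7 = 76.
W has the best ratio (7/2) and is taken to its limit of 4; remaining capacity is filled optimally with the others.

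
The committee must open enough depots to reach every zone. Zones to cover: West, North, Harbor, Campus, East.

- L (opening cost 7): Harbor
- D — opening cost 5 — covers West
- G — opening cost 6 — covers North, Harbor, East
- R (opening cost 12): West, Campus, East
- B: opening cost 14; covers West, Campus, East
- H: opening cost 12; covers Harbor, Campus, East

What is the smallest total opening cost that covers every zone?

18

The greedy cost-per-new-zone heuristic would pick G, D, and R for 23, but a cheaper cover exists.
Choose G and R: together they cover West, North, Harbor, Campus, East — every zone.
Total opening cost: 6 + 12 = 18.
No cover costs less than 18.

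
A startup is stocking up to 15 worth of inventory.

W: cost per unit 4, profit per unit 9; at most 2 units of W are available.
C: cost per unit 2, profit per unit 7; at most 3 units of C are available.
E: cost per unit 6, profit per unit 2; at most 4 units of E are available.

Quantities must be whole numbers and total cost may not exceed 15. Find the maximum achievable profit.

39

C has the best ratio (7/2); taking only C gives at most 3×7 = 21 (stopped by the supply cap of 3).
Mixing does better — 2×W and 3×C: cost 14 ≤ 15, profit 2·9 + 3·7 = 39.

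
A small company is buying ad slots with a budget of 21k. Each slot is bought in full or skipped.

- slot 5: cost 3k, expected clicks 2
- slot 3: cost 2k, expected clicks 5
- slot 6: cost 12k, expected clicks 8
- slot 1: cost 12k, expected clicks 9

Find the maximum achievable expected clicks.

16

Take slot 5, slot 3, and slot 1: cost 3 + 2 + 12 = 17 ≤ 21, expected clicks 2 + 5 + 9 = 16.
No other feasible combination does better.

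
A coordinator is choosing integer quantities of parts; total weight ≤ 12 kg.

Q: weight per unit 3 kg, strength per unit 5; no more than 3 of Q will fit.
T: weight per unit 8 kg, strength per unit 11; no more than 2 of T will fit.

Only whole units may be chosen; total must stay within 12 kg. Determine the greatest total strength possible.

16

1×Q and 1×T: weight 11 ≤ 12, strength 1·5 + 1·11 = 16.
3×Q: weight 9 ≤ 12, strength 3·5 = 15.
Best is 16.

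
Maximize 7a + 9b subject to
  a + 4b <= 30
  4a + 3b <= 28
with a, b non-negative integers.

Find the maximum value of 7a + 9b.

70

(a,b)=(1,7): 1·1+4·7=29≤30, 4·1+3·7=25≤28, objective 70.
(a,b)=(2,6): 1·2+4·6=26≤30, 4·2+3·6=26≤28, objective 68.
(a,b)=(0,7): 1·0+4·7=28≤30, 4·0+3·7=21≤28, objective 63.
No feasible integer point exceeds 70.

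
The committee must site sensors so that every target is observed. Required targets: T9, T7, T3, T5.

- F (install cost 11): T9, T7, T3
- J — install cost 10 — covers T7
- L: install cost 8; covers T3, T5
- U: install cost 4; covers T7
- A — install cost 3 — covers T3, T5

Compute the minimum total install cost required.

Choose F and A: together they cover T9, T7, T3, T5 — every target.
Total install cost: 11 + 3 = 14.

14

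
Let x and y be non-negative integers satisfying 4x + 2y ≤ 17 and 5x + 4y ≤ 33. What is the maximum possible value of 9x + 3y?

The continuous relaxation peaks at (4.25, 0) with value 38.25; rounding to a feasible lattice point costs some objective.
(x,y)=(4,0): 4·4+2·0=16≤17, 5·4+4·0=20≤33, objective 36.
(x,y)=(3,1): 4·3+2·1=14≤17, 5·3+4·1=19≤33, objective 30.
(x,y)=(3,0): 4·3+2·0=12≤17, 5·3+4·0=15≤33, objective 27.
The best lattice point is (4,0), giving 36.

36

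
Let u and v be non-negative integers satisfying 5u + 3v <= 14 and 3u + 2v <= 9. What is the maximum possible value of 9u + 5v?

24

(u,v)=(1,3) is feasible, giving 24.
(u,v)=(2,1) is feasible, giving 23.
(u,v)=(0,4) is feasible, giving 20.
The best lattice point is (1,3), giving 24.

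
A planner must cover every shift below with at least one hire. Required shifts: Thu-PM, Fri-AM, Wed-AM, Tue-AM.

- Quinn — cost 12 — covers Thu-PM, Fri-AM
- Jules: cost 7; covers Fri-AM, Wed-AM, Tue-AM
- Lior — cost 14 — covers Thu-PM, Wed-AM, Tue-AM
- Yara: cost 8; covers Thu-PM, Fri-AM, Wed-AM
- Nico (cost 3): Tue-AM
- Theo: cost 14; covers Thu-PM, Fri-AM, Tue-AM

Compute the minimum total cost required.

This is an integer covering problem.
The greedy cost-per-new-shift heuristic would pick Jules and Yara for 15, but a cheaper cover exists.
Choose Yara and Nico: together they cover Thu-PM, Fri-AM, Wed-AM, Tue-AM — every shift.
Total cost: 8 + 3 = 11.
No cover costs less than 11.

11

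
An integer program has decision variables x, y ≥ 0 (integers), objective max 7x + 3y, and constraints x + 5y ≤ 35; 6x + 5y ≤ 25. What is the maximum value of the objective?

Relaxing integrality, the LP optimum is 29.17 at (x,y) = (4.17, 0), which is not an integer point.
(x,y)=(4,0): 1·4+5·0=4≤35, 6·4+5·0=24≤25, objective 28.
(x,y)=(3,1): 1·3+5·1=8≤35, 6·3+5·1=23≤25, objective 24.
(x,y)=(3,0): 1·3+5·0=3≤35, 6·3+5·0=18≤25, objective 21.
No feasible integer point exceeds 28.

28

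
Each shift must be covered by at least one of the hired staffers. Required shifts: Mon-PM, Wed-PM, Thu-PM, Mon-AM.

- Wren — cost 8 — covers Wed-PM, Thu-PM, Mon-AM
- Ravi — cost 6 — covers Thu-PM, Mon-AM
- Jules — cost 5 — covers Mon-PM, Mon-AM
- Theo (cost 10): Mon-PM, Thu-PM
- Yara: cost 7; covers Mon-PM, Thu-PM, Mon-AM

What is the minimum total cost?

13

Choose Wren and Jules: together they cover Mon-PM, Wed-PM, Thu-PM, Mon-AM — every shift.
Total cost: 8 + 5 = 13.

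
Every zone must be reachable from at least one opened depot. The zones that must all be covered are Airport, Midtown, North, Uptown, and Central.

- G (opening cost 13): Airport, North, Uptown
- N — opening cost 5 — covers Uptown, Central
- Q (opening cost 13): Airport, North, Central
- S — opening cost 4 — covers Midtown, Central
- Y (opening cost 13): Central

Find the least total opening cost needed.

Choose G and S: together they cover Airport, Midtown, North, Uptown, Central — every zone.
Total opening cost: 13 + 4 = 17.

17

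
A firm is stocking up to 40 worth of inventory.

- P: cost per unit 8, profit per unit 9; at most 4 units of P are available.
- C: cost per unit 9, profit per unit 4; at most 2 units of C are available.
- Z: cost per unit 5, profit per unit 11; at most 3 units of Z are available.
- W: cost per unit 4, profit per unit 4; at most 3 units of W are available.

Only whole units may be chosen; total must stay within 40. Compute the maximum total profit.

60

Z has the best ratio (11/5); taking only Z gives at most 3×11 = 33 (stopped by the supply cap of 3).
Mixing does better — 3×P and 3×Z: cost 39 ≤ 40, profit 3·9 + 3·11 = 60.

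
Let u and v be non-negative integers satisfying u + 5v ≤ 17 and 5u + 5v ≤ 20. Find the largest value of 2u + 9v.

The continuous relaxation peaks at (0.75, 3.25) with value 30.75; rounding to a feasible lattice point costs some objective.
(u,v)=(1,3): 1·1+5·3=16≤17, 5·1+5·3=20≤20, objective 29.
(u,v)=(0,3): 1·0+5·3=15≤17, 5·0+5·3=15≤20, objective 27.
(u,v)=(2,2): 1·2+5·2=12≤17, 5·2+5·2=20≤20, objective 22.
No feasible integer point exceeds 29.

29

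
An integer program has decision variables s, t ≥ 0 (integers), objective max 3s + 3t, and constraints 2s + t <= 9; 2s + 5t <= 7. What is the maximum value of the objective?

9

The continuous relaxation peaks at (3.5, 0) with value 10.50; rounding to a feasible lattice point costs some objective.
(s,t)=(3,0): 2·3+1·0=6≤9, 2·3+5·0=6≤7, objective 9.
(s,t)=(2,0): 2·2+1·0=4≤9, 2·2+5·0=4≤7, objective 6.
No feasible integer point exceeds 9.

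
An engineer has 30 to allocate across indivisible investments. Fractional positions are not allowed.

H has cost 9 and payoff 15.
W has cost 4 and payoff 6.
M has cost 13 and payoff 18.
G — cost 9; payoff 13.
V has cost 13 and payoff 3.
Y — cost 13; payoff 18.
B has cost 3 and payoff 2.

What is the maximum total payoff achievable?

H + W + M + B: cost 9 + 4 + 13 + 3 = 29 ≤ 30, payoff 15 + 6 + 18 + 2 = 41.
W + M + Y: cost 4 + 13 + 13 = 30 ≤ 30, payoff 6 + 18 + 18 = 42.
Best is W, M, and Y with total payoff 42.

42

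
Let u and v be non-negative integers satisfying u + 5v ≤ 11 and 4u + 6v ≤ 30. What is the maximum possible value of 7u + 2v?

(u,v)=(7,0): 1·7+5·0=7≤11, 4·7+6·0=28≤30, objective 49.
(u,v)=(6,1): 1·6+5·1=11≤11, 4·6+6·1=30≤30, objective 44.
(u,v)=(6,0): 1·6+5·0=6≤11, 4·6+6·0=24≤30, objective 42.
The best lattice point is (7,0), giving 49.

49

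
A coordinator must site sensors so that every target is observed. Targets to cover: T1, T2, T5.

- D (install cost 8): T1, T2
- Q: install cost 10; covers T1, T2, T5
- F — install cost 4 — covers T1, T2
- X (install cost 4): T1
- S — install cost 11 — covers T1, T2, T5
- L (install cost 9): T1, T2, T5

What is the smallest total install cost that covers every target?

9

The greedy cost-per-new-target heuristic would pick F and L for 13, but a cheaper cover exists.
L alone covers T1, T2, T5 — every target.
Total install cost: 9.
No cover costs less than 9.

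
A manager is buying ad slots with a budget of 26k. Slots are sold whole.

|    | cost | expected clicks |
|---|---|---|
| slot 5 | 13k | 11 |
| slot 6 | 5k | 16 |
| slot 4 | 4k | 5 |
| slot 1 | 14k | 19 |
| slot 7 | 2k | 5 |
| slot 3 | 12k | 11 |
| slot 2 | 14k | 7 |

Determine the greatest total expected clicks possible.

45

This is a 0-1 knapsack instance.
Allowing fractional choices, the relaxed optimum would be about 45.9, but ad slots are indivisible.
slot 6 + slot 4 + slot 1: cost 5 + 4 + 14 = 23 ≤ 26, expected clicks 16 + 5 + 19 = 40.
slot 6 + slot 1 + slot 7: cost 5 + 14 + 2 = 21 ≤ 26, expected clicks 16 + 19 + 5 = 40.
slot 6 + slot 4 + slot 1 + slot 7: cost 5 + 4 + 14 + 2 = 25 ≤ 26, expected clicks 16 + 5 + 19 + 5 = 45.
Best is slot 6, slot 4, slot 1, and slot 7 with total expected clicks 45.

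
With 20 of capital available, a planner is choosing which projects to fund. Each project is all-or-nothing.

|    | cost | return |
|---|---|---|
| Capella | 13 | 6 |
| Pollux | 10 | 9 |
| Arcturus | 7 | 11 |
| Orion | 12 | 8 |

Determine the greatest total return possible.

20

Take Pollux and Arcturus: cost 10 + 7 = 17 ≤ 20, return 9 + 11 = 20.
No other feasible combination does better.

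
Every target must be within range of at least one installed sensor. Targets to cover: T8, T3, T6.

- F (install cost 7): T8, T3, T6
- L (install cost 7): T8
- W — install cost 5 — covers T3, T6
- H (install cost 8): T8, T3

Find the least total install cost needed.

F alone covers T8, T3, T6 — every target.
Total install cost: 7.
No cover costs less than 7.

7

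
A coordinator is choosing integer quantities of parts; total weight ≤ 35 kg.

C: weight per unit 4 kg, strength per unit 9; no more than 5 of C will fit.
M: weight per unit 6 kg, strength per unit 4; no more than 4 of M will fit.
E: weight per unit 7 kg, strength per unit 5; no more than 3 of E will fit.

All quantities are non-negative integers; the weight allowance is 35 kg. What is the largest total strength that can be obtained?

55

5×C and 2×E: weight 34 ≤ 35, strength 5·9 + 2·5 = 55.
5×C, 1×M, and 1×E: weight 33 ≤ 35, strength 5·9 + 1·4 + 1·5 = 54.
Best is 55.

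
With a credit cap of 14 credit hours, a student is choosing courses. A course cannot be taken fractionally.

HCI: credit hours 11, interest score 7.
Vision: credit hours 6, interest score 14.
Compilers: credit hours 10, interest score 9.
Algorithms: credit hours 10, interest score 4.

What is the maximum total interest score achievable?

14

Allowing fractional choices, the relaxed optimum would be about 21.2, but courses are indivisible.
Vision: credit hours 6 ≤ 14, interest score 14.
Compilers: credit hours 10 ≤ 14, interest score 9.
Best is Vision with total interest score 14.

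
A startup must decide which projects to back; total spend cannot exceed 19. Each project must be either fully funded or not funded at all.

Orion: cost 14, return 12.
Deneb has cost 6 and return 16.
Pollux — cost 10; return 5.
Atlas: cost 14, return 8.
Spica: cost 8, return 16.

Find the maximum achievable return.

32

Take Deneb and Spica: cost 6 + 8 = 14 ≤ 19, return 16 + 16 = 32.
No other feasible combination does better.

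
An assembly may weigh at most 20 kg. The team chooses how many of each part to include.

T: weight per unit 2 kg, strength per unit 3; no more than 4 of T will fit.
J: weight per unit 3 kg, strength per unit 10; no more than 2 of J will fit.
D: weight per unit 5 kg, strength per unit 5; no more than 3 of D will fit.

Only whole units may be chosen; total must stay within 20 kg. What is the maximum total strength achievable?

37

2×T, 2×J, and 2×D: weight 20 ≤ 20, strength 2·3 + 2·10 + 2·5 = 36.
4×T, 2×J, and 1×D: weight 19 ≤ 20, strength 4·3 + 2·10 + 1·5 = 37.
Best is 37.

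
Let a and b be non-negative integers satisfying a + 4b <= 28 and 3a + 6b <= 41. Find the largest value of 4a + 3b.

52

The continuous relaxation peaks at (13.7, 0) with value 54.67; rounding to a feasible lattice point costs some objective.
(a,b)=(13,0): 1·13+4·0=13≤28, 3·13+6·0=39≤41, objective 52.
(a,b)=(12,0): 1·12+4·0=12≤28, 3·12+6·0=36≤41, objective 48.
No feasible integer point exceeds 52.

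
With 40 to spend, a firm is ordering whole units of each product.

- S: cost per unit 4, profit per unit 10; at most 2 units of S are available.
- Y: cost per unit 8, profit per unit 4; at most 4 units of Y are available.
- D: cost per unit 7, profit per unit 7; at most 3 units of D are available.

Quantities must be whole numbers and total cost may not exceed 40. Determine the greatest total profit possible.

45

2×S, 1×Y, and 3×D: cost 37 ≤ 40, profit 2·10 + 1·4 + 3·7 = 45.
2×S, 2×Y, and 2×D: cost 38 ≤ 40, profit 2·10 + 2·4 + 2·7 = 42.
Best is 45.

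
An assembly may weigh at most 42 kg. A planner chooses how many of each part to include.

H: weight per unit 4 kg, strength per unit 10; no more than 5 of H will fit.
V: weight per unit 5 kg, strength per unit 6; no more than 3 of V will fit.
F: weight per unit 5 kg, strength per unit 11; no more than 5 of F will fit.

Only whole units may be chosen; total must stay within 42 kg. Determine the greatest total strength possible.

Take 4×H and 5×F: weight 41 ≤ 42, strength 4·10 + 5·11 = 95.
No other integer combination yields more.

95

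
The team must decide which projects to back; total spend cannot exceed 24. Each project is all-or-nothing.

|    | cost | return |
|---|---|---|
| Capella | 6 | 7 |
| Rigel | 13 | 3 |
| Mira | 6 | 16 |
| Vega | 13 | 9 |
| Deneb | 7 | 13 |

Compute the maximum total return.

Allowing fractional choices, the relaxed optimum would be about 39.5, but projects are indivisible.
Mira + Vega: cost 6 + 13 = 19 ≤ 24, return 16 + 9 = 25.
Mira + Deneb: cost 6 + 7 = 13 ≤ 24, return 16 + 13 = 29.
Capella + Mira + Deneb: cost 6 + 6 + 7 = 19 ≤ 24, return 7 + 16 + 13 = 36.
Best is Capella, Mira, and Deneb with total return 36.

36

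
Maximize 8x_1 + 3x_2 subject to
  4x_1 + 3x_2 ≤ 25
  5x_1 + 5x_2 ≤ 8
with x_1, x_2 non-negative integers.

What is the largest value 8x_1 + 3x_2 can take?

The continuous relaxation peaks at (1.6, 0) with value 12.80; rounding to a feasible lattice point costs some objective.
(x_1,x_2)=(1,0): 4·1+3·0=4≤25, 5·1+5·0=5≤8, objective 8.
(x_1,x_2)=(0,1): 4·0+3·1=3≤25, 5·0+5·1=5≤8, objective 3.
(x_1,x_2)=(0,0): 4·0+3·0=0≤25, 5·0+5·0=0≤8, objective 0.
No feasible integer point exceeds 8.

8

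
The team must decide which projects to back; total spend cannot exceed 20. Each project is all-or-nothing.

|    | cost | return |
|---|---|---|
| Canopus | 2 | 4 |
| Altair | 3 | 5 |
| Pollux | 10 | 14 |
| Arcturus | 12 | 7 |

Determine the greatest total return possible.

23

Canopus + Pollux: cost 2 + 10 = 12 ≤ 20, return 4 + 14 = 18.
Altair + Pollux: cost 3 + 10 = 13 ≤ 20, return 5 + 14 = 19.
Canopus + Altair + Pollux: cost 2 + 3 + 10 = 15 ≤ 20, return 4 + 5 + 14 = 23.
Best is Canopus, Altair, and Pollux with total return 23.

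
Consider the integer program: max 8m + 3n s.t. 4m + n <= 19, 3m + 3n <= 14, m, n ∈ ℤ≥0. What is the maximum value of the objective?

(m,n)=(4,0) is feasible, giving 32.
(m,n)=(3,1) is feasible, giving 27.
(m,n)=(3,0) is feasible, giving 24.
The best lattice point is (4,0), giving 32.

32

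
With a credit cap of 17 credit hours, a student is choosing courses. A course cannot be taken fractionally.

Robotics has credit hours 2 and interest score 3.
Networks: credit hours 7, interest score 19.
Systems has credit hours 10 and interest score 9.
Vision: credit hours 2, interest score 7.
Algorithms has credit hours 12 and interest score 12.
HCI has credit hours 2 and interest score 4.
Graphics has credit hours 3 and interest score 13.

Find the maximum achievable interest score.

This is a 0-1 knapsack instance.
Networks + Vision + HCI + Graphics: credit hours 7 + 2 + 2 + 3 = 14 ≤ 17, interest score 19 + 7 + 4 + 13 = 43.
Robotics + Networks + Vision + HCI + Graphics: credit hours 2 + 7 + 2 + 2 + 3 = 16 ≤ 17, interest score 3 + 19 + 7 + 4 + 13 = 46.
Best is Robotics, Networks, Vision, HCI, and Graphics with total interest score 46.

46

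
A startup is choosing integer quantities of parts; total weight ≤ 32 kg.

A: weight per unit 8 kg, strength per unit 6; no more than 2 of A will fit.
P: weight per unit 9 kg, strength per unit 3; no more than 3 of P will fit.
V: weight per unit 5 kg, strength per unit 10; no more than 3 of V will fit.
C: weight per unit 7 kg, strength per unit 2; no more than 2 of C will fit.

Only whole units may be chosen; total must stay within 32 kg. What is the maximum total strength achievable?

42

This is a bounded integer knapsack.
1×A, 1×P, and 3×V: weight 32 ≤ 32, strength 1·6 + 1·3 + 3·10 = 39.
2×A and 3×V: weight 31 ≤ 32, strength 2·6 + 3·10 = 42.
Best is 42.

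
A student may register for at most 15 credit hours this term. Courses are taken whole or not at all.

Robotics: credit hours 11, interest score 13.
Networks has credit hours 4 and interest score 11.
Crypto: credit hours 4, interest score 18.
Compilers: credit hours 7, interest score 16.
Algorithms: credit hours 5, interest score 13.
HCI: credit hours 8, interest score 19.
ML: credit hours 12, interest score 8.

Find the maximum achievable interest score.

Networks + Crypto + Algorithms: credit hours 4 + 4 + 5 = 13 ≤ 15, interest score 11 + 18 + 13 = 42.
Networks + Crypto + Compilers: credit hours 4 + 4 + 7 = 15 ≤ 15, interest score 11 + 18 + 16 = 45.
Best is Networks, Crypto, and Compilers with total interest score 45.

45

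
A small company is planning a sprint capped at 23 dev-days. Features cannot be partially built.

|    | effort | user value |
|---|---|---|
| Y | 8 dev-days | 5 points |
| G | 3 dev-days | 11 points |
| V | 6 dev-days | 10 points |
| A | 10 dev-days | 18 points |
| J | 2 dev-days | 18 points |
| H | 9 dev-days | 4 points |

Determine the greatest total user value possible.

57

Allowing fractional choices, the relaxed optimum would be about 58.2, but features are indivisible.
G + V + A + J: effort 3 + 6 + 10 + 2 = 21 ≤ 23, user value 11 + 10 + 18 + 18 = 57.
G + A + J: effort 3 + 10 + 2 = 15 ≤ 23, user value 11 + 18 + 18 = 47.
Y + G + A + J: effort 8 + 3 + 10 + 2 = 23 ≤ 23, user value 5 + 11 + 18 + 18 = 52.
Best is G, V, A, and J with total user value 57.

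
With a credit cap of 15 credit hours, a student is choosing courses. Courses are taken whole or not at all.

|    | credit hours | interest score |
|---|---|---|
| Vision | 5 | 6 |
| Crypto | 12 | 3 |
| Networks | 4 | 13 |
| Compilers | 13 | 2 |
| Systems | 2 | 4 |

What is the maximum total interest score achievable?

Networks + Systems: credit hours 4 + 2 = 6 ≤ 15, interest score 13 + 4 = 17.
Vision + Networks: credit hours 5 + 4 = 9 ≤ 15, interest score 6 + 13 = 19.
Vision + Networks + Systems: credit hours 5 + 4 + 2 = 11 ≤ 15, interest score 6 + 13 + 4 = 23.
Best is Vision, Networks, and Systems with total interest score 23.

23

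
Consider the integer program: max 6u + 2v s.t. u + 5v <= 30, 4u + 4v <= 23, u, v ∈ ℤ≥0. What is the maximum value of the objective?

Relaxing integrality, the LP optimum is 34.50 at (u,v) = (5.75, 0), which is not an integer point.
(u,v)=(5,0): 1·5+5·0=5≤30, 4·5+4·0=20≤23, objective 30.
(u,v)=(4,1): 1·4+5·1=9≤30, 4·4+4·1=20≤23, objective 26.
Maximum is 30 at (u,v)=(5,0).

30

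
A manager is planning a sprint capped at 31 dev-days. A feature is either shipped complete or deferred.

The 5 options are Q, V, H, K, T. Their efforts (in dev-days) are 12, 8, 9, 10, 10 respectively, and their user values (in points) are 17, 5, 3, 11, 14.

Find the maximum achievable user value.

36

Treat it as a binary knapsack problem.
Q + H + T: effort 12 + 9 + 10 = 31 ≤ 31, user value 17 + 3 + 14 = 34.
Q + V + T: effort 12 + 8 + 10 = 30 ≤ 31, user value 17 + 5 + 14 = 36.
Q + V + K: effort 12 + 8 + 10 = 30 ≤ 31, user value 17 + 5 + 11 = 33.
Best is Q, V, and T with total user value 36.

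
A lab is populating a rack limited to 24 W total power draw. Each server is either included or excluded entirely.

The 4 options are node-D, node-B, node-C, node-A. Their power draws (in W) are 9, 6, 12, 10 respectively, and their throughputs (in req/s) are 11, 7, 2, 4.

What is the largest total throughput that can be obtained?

Allowing fractional choices, the relaxed optimum would be about 21.6, but servers are indivisible.
node-D + node-B: power draw 9 + 6 = 15 ≤ 24, throughput 11 + 7 = 18.
node-D + node-A: power draw 9 + 10 = 19 ≤ 24, throughput 11 + 4 = 15.
node-D + node-C: power draw 9 + 12 = 21 ≤ 24, throughput 11 + 2 = 13.
Best is node-D and node-B with total throughput 18.

18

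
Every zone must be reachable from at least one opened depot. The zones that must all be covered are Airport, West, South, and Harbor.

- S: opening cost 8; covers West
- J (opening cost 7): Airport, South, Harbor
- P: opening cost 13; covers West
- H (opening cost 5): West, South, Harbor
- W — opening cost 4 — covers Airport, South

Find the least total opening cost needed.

9

Choose H and W: together they cover Airport, West, South, Harbor — every zone.
Total opening cost: 5 + 4 = 9.
No cover costs less than 9.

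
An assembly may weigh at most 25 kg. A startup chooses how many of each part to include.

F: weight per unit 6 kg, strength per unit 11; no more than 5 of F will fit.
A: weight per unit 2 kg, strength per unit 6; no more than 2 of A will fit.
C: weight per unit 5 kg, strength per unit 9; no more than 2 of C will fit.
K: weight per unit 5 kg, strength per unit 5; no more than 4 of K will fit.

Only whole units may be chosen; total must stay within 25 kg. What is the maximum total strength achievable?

48

This is a bounded integer knapsack.
3×F, 1×A, and 1×C: weight 25 ≤ 25, strength 3·11 + 1·6 + 1·9 = 48.
1×F, 2×A, 2×C, and 1×K: weight 25 ≤ 25, strength 1·11 + 2·6 + 2·9 + 1·5 = 46.
Best is 48.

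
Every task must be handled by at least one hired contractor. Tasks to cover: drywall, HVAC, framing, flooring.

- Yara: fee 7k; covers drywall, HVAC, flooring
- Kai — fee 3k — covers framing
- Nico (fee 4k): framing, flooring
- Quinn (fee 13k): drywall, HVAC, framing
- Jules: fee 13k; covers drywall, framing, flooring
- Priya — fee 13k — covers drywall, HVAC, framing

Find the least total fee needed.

10

Choose Yara and Kai: together they cover drywall, HVAC, framing, flooring — every task.
Total fee: 7 + 3 = 10.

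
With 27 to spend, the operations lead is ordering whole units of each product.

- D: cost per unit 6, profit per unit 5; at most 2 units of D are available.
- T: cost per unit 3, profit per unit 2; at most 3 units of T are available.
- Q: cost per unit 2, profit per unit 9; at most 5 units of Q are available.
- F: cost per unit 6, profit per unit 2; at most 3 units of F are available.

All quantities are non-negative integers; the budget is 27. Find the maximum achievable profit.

57

Q has the best ratio (9/2); taking only Q gives at most 5×9 = 45 (stopped by the supply cap of 5).
Mixing does better — 2×D, 1×T, and 5×Q: cost 25 ≤ 27, profit 2·5 + 1·2 + 5·9 = 57.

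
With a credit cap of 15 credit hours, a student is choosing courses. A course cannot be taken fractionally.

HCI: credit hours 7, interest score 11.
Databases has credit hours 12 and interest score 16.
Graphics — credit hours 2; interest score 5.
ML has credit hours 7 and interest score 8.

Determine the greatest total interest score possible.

Allowing fractional choices, the relaxed optimum would be about 24.0, but courses are indivisible.
HCI + ML: credit hours 7 + 7 = 14 ≤ 15, interest score 11 + 8 = 19.
Databases + Graphics: credit hours 12 + 2 = 14 ≤ 15, interest score 16 + 5 = 21.
Best is Databases and Graphics with total interest score 21.

21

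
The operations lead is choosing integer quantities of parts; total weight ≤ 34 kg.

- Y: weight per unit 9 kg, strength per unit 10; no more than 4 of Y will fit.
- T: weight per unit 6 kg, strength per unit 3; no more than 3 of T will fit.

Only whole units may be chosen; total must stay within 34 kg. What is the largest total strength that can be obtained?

Take 3×Y and 1×T: weight 33 ≤ 34, strength 3·10 + 1·3 = 33.
No other integer combination yields more.

33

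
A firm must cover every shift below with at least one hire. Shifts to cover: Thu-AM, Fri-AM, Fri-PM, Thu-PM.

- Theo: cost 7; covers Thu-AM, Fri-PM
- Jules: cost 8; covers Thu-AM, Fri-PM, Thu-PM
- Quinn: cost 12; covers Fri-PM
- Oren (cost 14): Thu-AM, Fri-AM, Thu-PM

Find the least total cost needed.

The greedy cost-per-new-shift heuristic would pick Jules and Oren for 22, but a cheaper cover exists.
Choose Theo and Oren: together they cover Thu-AM, Fri-AM, Fri-PM, Thu-PM — every shift.
Total cost: 7 + 14 = 21.
No cover costs less than 21.

21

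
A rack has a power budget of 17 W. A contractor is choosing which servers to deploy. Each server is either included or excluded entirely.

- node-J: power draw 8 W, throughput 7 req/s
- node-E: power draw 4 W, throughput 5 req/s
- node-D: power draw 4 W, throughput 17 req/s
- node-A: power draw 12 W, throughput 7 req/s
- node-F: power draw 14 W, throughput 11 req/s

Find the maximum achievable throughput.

Allowing fractional choices, the relaxed optimum would be about 29.8, but servers are indivisible.
node-J + node-E + node-D: power draw 8 + 4 + 4 = 16 ≤ 17, throughput 7 + 5 + 17 = 29.
node-D + node-A: power draw 4 + 12 = 16 ≤ 17, throughput 17 + 7 = 24.
node-J + node-D: power draw 8 + 4 = 12 ≤ 17, throughput 7 + 17 = 24.
Best is node-J, node-E, and node-D with total throughput 29.

29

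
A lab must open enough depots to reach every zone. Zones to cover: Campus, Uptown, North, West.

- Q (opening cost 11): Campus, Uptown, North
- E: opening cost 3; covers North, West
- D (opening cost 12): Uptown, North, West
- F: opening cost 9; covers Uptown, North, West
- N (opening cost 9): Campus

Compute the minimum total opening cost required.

Choose Q and E: together they cover Campus, Uptown, North, West — every zone.
Total opening cost: 11 + 3 = 14.
No cover costs less than 14.

14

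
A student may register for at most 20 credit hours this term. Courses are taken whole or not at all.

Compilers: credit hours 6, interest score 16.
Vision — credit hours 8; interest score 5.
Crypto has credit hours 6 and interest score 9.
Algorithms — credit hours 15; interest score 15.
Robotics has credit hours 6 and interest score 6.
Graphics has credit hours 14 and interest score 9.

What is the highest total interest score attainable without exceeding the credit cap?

Compilers + Vision + Crypto: credit hours 6 + 8 + 6 = 20 ≤ 20, interest score 16 + 5 + 9 = 30.
Compilers + Crypto + Robotics: credit hours 6 + 6 + 6 = 18 ≤ 20, interest score 16 + 9 + 6 = 31.
Best is Compilers, Crypto, and Robotics with total interest score 31.

31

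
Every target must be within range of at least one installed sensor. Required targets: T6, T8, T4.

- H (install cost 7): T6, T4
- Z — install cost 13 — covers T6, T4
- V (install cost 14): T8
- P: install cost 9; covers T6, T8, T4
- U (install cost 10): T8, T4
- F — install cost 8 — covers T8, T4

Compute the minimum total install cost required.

P alone covers T6, T8, T4 — every target.
Total install cost: 9.
No cover costs less than 9.

9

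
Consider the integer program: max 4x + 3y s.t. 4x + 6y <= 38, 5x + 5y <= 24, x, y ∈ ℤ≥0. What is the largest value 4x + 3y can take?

16

Relaxing integrality, the LP optimum is 19.20 at (x,y) = (4.8, 0), which is not an integer point.
(x,y)=(4,0): 4·4+6·0=16≤38, 5·4+5·0=20≤24, objective 16.
(x,y)=(3,1): 4·3+6·1=18≤38, 5·3+5·1=20≤24, objective 15.
(x,y)=(3,0): 4·3+6·0=12≤38, 5·3+5·0=15≤24, objective 12.
The best lattice point is (4,0), giving 16.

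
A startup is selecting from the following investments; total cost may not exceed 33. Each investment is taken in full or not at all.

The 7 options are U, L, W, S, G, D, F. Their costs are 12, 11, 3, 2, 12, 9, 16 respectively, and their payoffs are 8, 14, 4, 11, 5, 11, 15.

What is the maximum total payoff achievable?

44

Allowing fractional choices, the relaxed optimum would be about 47.5, but investments are indivisible.
L + W + S + F: cost 11 + 3 + 2 + 16 = 32 ≤ 33, payoff 14 + 4 + 11 + 15 = 44.
L + W + S + D: cost 11 + 3 + 2 + 9 = 25 ≤ 33, payoff 14 + 4 + 11 + 11 = 40.
W + S + D + F: cost 3 + 2 + 9 + 16 = 30 ≤ 33, payoff 4 + 11 + 11 + 15 = 41.
Best is L, W, S, and F with total payoff 44.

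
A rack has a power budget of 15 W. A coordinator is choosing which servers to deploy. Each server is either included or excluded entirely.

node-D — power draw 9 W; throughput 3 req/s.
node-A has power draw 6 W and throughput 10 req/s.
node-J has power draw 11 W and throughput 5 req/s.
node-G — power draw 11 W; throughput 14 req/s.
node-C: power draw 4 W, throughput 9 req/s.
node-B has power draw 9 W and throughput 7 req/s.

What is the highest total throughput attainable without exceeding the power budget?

23

node-A + node-C: power draw 6 + 4 = 10 ≤ 15, throughput 10 + 9 = 19.
node-A + node-B: power draw 6 + 9 = 15 ≤ 15, throughput 10 + 7 = 17.
node-G + node-C: power draw 11 + 4 = 15 ≤ 15, throughput 14 + 9 = 23.
Best is node-G and node-C with total throughput 23.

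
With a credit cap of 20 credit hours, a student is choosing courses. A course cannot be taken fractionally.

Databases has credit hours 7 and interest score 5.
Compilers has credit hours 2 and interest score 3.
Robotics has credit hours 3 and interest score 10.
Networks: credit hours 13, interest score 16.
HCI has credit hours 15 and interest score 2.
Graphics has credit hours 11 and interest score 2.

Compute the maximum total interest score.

Compilers + Robotics + Networks: credit hours 2 + 3 + 13 = 18 ≤ 20, interest score 3 + 10 + 16 = 29.
Robotics + Networks: credit hours 3 + 13 = 16 ≤ 20, interest score 10 + 16 = 26.
Databases + Networks: credit hours 7 + 13 = 20 ≤ 20, interest score 5 + 16 = 21.
Best is Compilers, Robotics, and Networks with total interest score 29.

29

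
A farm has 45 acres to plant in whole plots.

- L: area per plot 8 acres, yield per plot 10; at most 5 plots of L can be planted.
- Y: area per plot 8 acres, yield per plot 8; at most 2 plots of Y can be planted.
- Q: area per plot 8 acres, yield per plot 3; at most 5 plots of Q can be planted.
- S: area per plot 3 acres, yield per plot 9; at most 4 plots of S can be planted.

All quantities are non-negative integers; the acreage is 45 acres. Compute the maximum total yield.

76

This is a bounded integer knapsack.
3×L, 1×Y, and 4×S: area 44 ≤ 45, yield 3·10 + 1·8 + 4·9 = 74.
4×L and 4×S: area 44 ≤ 45, yield 4·10 + 4·9 = 76.
Best is 76.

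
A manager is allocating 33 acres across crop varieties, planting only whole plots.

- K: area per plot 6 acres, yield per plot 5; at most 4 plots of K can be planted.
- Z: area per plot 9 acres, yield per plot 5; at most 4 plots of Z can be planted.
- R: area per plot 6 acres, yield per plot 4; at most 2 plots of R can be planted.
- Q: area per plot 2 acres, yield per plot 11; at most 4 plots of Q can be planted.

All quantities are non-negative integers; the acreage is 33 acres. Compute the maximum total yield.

3×K, 1×R, and 4×Q: area 32 ≤ 33, yield 3·5 + 1·4 + 4·11 = 63.
4×K and 4×Q: area 32 ≤ 33, yield 4·5 + 4·11 = 64.
Best is 64.

64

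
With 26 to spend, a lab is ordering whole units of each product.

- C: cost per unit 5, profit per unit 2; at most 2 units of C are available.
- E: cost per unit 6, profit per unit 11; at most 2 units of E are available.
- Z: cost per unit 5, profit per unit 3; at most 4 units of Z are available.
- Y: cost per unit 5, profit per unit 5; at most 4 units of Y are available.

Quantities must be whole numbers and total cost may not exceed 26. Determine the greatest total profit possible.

This is a bounded integer knapsack.
2×E and 2×Y: cost 22 ≤ 26, profit 2·11 + 2·5 = 32.
1×E and 4×Y: cost 26 ≤ 26, profit 1·11 + 4·5 = 31.
Best is 32.

32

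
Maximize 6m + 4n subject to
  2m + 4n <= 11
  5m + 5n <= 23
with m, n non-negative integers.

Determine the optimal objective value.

(m,n)=(4,0): 2·4+4·0=8≤11, 5·4+5·0=20≤23, objective 24.
(m,n)=(3,1): 2·3+4·1=10≤11, 5·3+5·1=20≤23, objective 22.
(m,n)=(3,0): 2·3+4·0=6≤11, 5·3+5·0=15≤23, objective 18.
Maximum is 24 at (m,n)=(4,0).

24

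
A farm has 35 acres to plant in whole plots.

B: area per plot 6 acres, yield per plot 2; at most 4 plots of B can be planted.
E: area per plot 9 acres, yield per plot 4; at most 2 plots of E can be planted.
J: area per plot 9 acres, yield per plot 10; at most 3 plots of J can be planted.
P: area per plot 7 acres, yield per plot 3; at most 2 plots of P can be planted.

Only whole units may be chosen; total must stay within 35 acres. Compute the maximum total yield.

J has the best ratio (10/9); taking only J gives at most 3×10 = 30 (stopped by the area limit).
Mixing does better — 3×J and 1×P: area 34 ≤ 35, yield 3·10 + 1·3 = 33.

33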